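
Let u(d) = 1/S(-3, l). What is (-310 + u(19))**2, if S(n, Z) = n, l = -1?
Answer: 866761/9 ≈ 96307.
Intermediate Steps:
u(d) = -1/3 (u(d) = 1/(-3) = -1/3)
(-310 + u(19))**2 = (-310 - 1/3)**2 = (-931/3)**2 = 866761/9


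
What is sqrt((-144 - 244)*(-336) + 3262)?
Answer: sqrt(133630) ≈ 365.55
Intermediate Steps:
sqrt((-144 - 244)*(-336) + 3262) = sqrt(-388*(-336) + 3262) = sqrt(130368 + 3262) = sqrt(133630)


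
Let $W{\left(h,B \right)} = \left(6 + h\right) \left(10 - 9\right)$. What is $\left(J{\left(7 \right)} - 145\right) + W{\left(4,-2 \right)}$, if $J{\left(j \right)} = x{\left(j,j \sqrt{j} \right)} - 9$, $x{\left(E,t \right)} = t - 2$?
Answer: $-146 + 7 \sqrt{7} \approx -127.48$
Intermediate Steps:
$W{\left(h,B \right)} = 6 + h$ ($W{\left(h,B \right)} = \left(6 + h\right) 1 = 6 + h$)
$x{\left(E,t \right)} = -2 + t$
$J{\left(j \right)} = -11 + j^{\frac{3}{2}}$ ($J{\left(j \right)} = \left(-2 + j \sqrt{j}\right) - 9 = \left(-2 + j^{\frac{3}{2}}\right) - 9 = -11 + j^{\frac{3}{2}}$)
$\left(J{\left(7 \right)} - 145\right) + W{\left(4,-2 \right)} = \left(\left(-11 + 7^{\frac{3}{2}}\right) - 145\right) + \left(6 + 4\right) = \left(\left(-11 + 7 \sqrt{7}\right) - 145\right) + 10 = \left(-156 + 7 \sqrt{7}\right) + 10 = -146 + 7 \sqrt{7}$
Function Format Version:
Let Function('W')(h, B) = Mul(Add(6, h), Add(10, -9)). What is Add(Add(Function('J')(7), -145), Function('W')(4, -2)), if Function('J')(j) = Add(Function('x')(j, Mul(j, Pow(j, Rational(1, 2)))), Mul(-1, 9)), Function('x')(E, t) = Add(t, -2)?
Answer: Add(-146, Mul(7, Pow(7, Rational(1, 2)))) ≈ -127.48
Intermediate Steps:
Function('W')(h, B) = Add(6, h) (Function('W')(h, B) = Mul(Add(6, h), 1) = Add(6, h))
Function('x')(E, t) = Add(-2, t)
Function('J')(j) = Add(-11, Pow(j, Rational(3, 2))) (Function('J')(j) = Add(Add(-2, Mul(j, Pow(j, Rational(1, 2)))), Mul(-1, 9)) = Add(Add(-2, Pow(j, Rational(3, 2))), -9) = Add(-11, Pow(j, Rational(3, 2))))
Add(Add(Function('J')(7), -145), Function('W')(4, -2)) = Add(Add(Add(-11, Pow(7, Rational(3, 2))), -145), Add(6, 4)) = Add(Add(Add(-11, Mul(7, Pow(7, Rational(1, 2)))), -145), 10) = Add(Add(-156, Mul(7, Pow(7, Rational(1, 2)))), 10) = Add(-146, Mul(7, Pow(7, Rational(1, 2))))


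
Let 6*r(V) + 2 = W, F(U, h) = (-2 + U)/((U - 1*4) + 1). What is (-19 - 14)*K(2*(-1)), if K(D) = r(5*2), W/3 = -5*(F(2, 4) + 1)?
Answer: 187/2 ≈ 93.500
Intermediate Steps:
F(U, h) = (-2 + U)/(-3 + U) (F(U, h) = (-2 + U)/((U - 4) + 1) = (-2 + U)/((-4 + U) + 1) = (-2 + U)/(-3 + U))
W = -15 (W = 3*(-5*((-2 + 2)/(-3 + 2) + 1)) = 3*(-5*(0/(-1) + 1)) = 3*(-5*(-1*0 + 1)) = 3*(-5*(0 + 1)) = 3*(-5*1) = 3*(-5) = -15)
r(V) = -17/6 (r(V) = -1/3 + (1/6)*(-15) = -1/3 - 5/2 = -17/6)
K(D) = -17/6
(-19 - 14)*K(2*(-1)) = (-19 - 14)*(-17/6) = -33*(-17/6) = 187/2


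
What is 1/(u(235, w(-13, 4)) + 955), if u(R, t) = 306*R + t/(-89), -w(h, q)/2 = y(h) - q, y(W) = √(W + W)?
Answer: 577162953/42054926690633 - 178*I*√26/42054926690633 ≈ 1.3724e-5 - 2.1582e-11*I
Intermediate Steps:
y(W) = √2*√W (y(W) = √(2*W) = √2*√W)
w(h, q) = 2*q - 2*√2*√h (w(h, q) = -2*(√2*√h - q) = -2*(-q + √2*√h) = 2*q - 2*√2*√h)
u(R, t) = 306*R - t/89 (u(R, t) = 306*R + t*(-1/89) = 306*R - t/89)
1/(u(235, w(-13, 4)) + 955) = 1/((306*235 - (2*4 - 2*√2*√(-13))/89) + 955) = 1/((71910 - (8 - 2*√2*I*√13)/89) + 955) = 1/((71910 - (8 - 2*I*√26)/89) + 955) = 1/((71910 + (-8/89 + 2*I*√26/89)) + 955) = 1/((6399982/89 + 2*I*√26/89) + 955) = 1/(6484977/89 + 2*I*√26/89)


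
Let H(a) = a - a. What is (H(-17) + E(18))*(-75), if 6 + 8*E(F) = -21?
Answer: 2025/8 ≈ 253.13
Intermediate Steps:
H(a) = 0
E(F) = -27/8 (E(F) = -¾ + (⅛)*(-21) = -¾ - 21/8 = -27/8)
(H(-17) + E(18))*(-75) = (0 - 27/8)*(-75) = -27/8*(-75) = 2025/8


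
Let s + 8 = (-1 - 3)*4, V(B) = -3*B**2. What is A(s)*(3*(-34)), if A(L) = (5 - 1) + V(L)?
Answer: 175848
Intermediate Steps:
s = -24 (s = -8 + (-1 - 3)*4 = -8 - 4*4 = -8 - 16 = -24)
A(L) = 4 - 3*L**2 (A(L) = (5 - 1) - 3*L**2 = 4 - 3*L**2)
A(s)*(3*(-34)) = (4 - 3*(-24)**2)*(3*(-34)) = (4 - 3*576)*(-102) = (4 - 1728)*(-102) = -1724*(-102) = 175848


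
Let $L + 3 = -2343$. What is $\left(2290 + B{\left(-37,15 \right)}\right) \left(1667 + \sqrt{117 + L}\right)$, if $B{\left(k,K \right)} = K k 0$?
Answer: $3817430 + 2290 i \sqrt{2229} \approx 3.8174 \cdot 10^{6} + 1.0812 \cdot 10^{5} i$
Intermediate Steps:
$L = -2346$ ($L = -3 - 2343 = -2346$)
$B{\left(k,K \right)} = 0$
$\left(2290 + B{\left(-37,15 \right)}\right) \left(1667 + \sqrt{117 + L}\right) = \left(2290 + 0\right) \left(1667 + \sqrt{117 - 2346}\right) = 2290 \left(1667 + \sqrt{-2229}\right) = 2290 \left(1667 + i \sqrt{2229}\right) = 3817430 + 2290 i \sqrt{2229}$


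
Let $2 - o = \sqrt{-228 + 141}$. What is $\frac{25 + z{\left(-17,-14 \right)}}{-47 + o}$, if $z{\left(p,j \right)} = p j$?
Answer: $- \frac{3945}{704} + \frac{263 i \sqrt{87}}{2112} \approx -5.6037 + 1.1615 i$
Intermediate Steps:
$o = 2 - i \sqrt{87}$ ($o = 2 - \sqrt{-228 + 141} = 2 - \sqrt{-87} = 2 - i \sqrt{87} \approx 2.0 - 9.3274 i$)
$z{\left(p,j \right)} = j p$
$\frac{25 + z{\left(-17,-14 \right)}}{-47 + o} = \frac{25 - -238}{-47 + \left(2 - i \sqrt{87}\right)} = \frac{25 + 238}{-45 - i \sqrt{87}} = \frac{263}{-45 - i \sqrt{87}}$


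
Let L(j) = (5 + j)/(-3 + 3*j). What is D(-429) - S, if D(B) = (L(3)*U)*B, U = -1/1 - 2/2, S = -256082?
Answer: 257226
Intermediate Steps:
U = -2 (U = -1*1 - 2*1/2 = -1 - 1 = -2)
L(j) = (5 + j)/(-3 + 3*j)
D(B) = -8*B/3 (D(B) = (((5 + 3)/(3*(-1 + 3)))*(-2))*B = (((1/3)*8/2)*(-2))*B = (((1/3)*(1/2)*8)*(-2))*B = ((4/3)*(-2))*B = -8*B/3)
D(-429) - S = -8/3*(-429) - 1*(-256082) = 1144 + 256082 = 257226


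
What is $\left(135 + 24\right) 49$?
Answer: $7791$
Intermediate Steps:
$\left(135 + 24\right) 49 = 159 \cdot 49 = 7791$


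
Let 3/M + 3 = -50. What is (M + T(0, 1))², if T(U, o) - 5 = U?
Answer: 68644/2809 ≈ 24.437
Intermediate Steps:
M = -3/53 (M = 3/(-3 - 50) = 3/(-53) = 3*(-1/53) = -3/53 ≈ -0.056604)
T(U, o) = 5 + U
(M + T(0, 1))² = (-3/53 + (5 + 0))² = (-3/53 + 5)² = (262/53)² = 68644/2809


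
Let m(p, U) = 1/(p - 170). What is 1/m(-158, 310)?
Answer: -328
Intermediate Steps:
m(p, U) = 1/(-170 + p)
1/m(-158, 310) = 1/(1/(-170 - 158)) = 1/(1/(-328)) = 1/(-1/328) = -328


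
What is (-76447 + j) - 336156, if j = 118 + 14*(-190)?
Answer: -415145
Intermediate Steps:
j = -2542 (j = 118 - 2660 = -2542)
(-76447 + j) - 336156 = (-76447 - 2542) - 336156 = -78989 - 336156 = -415145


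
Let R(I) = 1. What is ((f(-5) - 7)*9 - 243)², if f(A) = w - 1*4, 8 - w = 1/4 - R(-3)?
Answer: 1108809/16 ≈ 69301.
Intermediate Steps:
w = 35/4 (w = 8 - (1/4 - 1*1) = 8 - (¼ - 1) = 8 - 1*(-¾) = 8 + ¾ = 35/4 ≈ 8.7500)
f(A) = 19/4 (f(A) = 35/4 - 1*4 = 35/4 - 4 = 19/4)
((f(-5) - 7)*9 - 243)² = ((19/4 - 7)*9 - 243)² = (-9/4*9 - 243)² = (-81/4 - 243)² = (-1053/4)² = 1108809/16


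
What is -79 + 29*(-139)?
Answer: -4110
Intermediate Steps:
-79 + 29*(-139) = -79 - 4031 = -4110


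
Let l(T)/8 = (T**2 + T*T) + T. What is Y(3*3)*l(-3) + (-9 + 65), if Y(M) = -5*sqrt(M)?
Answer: -1744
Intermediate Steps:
l(T) = 8*T + 16*T**2 (l(T) = 8*((T**2 + T*T) + T) = 8*((T**2 + T**2) + T) = 8*(2*T**2 + T) = 8*(T + 2*T**2) = 8*T + 16*T**2)
Y(3*3)*l(-3) + (-9 + 65) = (-5*sqrt(3*3))*(8*(-3)*(1 + 2*(-3))) + (-9 + 65) = (-5*sqrt(9))*(8*(-3)*(1 - 6)) + 56 = (-5*3)*(8*(-3)*(-5)) + 56 = -15*120 + 56 = -1800 + 56 = -1744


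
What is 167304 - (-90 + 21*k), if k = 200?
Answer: 163194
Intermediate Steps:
167304 - (-90 + 21*k) = 167304 - (-90 + 21*200) = 167304 - (-90 + 4200) = 167304 - 1*4110 = 167304 - 4110 = 163194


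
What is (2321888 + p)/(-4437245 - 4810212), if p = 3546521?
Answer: -5868409/9247457 ≈ -0.63460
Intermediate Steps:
(2321888 + p)/(-4437245 - 4810212) = (2321888 + 3546521)/(-4437245 - 4810212) = 5868409/(-9247457) = 5868409*(-1/9247457) = -5868409/9247457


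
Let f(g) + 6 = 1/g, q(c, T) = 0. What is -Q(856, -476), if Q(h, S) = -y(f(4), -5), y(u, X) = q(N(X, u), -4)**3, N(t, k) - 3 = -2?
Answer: 0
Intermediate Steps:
N(t, k) = 1 (N(t, k) = 3 - 2 = 1)
f(g) = -6 + 1/g
y(u, X) = 0 (y(u, X) = 0**3 = 0)
Q(h, S) = 0 (Q(h, S) = -1*0 = 0)
-Q(856, -476) = -1*0 = 0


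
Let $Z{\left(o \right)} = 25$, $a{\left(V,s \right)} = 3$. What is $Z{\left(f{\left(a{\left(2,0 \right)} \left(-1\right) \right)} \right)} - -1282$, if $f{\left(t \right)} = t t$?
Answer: $1307$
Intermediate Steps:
$f{\left(t \right)} = t^{2}$
$Z{\left(f{\left(a{\left(2,0 \right)} \left(-1\right) \right)} \right)} - -1282 = 25 - -1282 = 25 + 1282 = 1307$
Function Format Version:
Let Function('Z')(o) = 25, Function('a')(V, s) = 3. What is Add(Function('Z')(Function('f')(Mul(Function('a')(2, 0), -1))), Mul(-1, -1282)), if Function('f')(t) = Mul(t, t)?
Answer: 1307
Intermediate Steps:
Function('f')(t) = Pow(t, 2)
Add(Function('Z')(Function('f')(Mul(Function('a')(2, 0), -1))), Mul(-1, -1282)) = Add(25, Mul(-1, -1282)) = Add(25, 1282) = 1307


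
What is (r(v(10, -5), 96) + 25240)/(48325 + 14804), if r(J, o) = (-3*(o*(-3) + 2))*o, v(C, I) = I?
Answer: 107608/63129 ≈ 1.7046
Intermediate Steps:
r(J, o) = o*(-6 + 9*o) (r(J, o) = (-3*(-3*o + 2))*o = (-3*(2 - 3*o))*o = (-6 + 9*o)*o = o*(-6 + 9*o))
(r(v(10, -5), 96) + 25240)/(48325 + 14804) = (3*96*(-2 + 3*96) + 25240)/(48325 + 14804) = (3*96*(-2 + 288) + 25240)/63129 = (3*96*286 + 25240)*(1/63129) = (82368 + 25240)*(1/63129) = 107608*(1/63129) = 107608/63129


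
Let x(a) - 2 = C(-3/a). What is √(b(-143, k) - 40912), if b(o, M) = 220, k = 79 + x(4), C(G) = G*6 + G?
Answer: 2*I*√10173 ≈ 201.72*I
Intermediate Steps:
C(G) = 7*G (C(G) = 6*G + G = 7*G)
x(a) = 2 - 21/a (x(a) = 2 + 7*(-3/a) = 2 - 21/a)
k = 303/4 (k = 79 + (2 - 21/4) = 79 - 13/4 = 303/4 ≈ 75.750)
√(b(-143, k) - 40912) = √(220 - 40912) = √(-40692) = 2*I*√10173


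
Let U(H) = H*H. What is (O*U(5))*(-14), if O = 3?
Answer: -1050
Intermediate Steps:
U(H) = H²
(O*U(5))*(-14) = (3*5²)*(-14) = (3*25)*(-14) = 75*(-14) = -1050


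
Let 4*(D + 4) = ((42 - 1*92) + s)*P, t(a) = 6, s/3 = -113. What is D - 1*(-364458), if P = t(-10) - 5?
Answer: 1457427/4 ≈ 3.6436e+5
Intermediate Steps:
s = -339 (s = 3*(-113) = -339)
P = 1 (P = 6 - 5 = 1)
D = -405/4 (D = -4 + (((42 - 1*92) - 339)*1)/4 = -4 + (((42 - 92) - 339)*1)/4 = -4 + ((-50 - 339)*1)/4 = -4 + (-389*1)/4 = -4 + (¼)*(-389) = -4 - 389/4 = -405/4 ≈ -101.25)
D - 1*(-364458) = -405/4 - 1*(-364458) = -405/4 + 364458 = 1457427/4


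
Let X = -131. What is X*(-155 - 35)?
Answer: 24890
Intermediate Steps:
X*(-155 - 35) = -131*(-155 - 35) = -131*(-190) = 24890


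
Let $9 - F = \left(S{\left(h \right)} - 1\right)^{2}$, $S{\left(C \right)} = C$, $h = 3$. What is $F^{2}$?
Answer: $25$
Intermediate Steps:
$F = 5$ ($F = 9 - \left(3 - 1\right)^{2} = 9 - 2^{2} = 9 - 4 = 5$)
$F^{2} = 5^{2} = 25$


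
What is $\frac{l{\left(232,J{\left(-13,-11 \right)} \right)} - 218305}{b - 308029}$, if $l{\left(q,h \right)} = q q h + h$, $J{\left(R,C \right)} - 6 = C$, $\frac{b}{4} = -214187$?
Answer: $\frac{487430}{1164777} \approx 0.41848$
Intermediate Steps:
$b = -856748$ ($b = 4 \left(-214187\right) = -856748$)
$J{\left(R,C \right)} = 6 + C$
$l{\left(q,h \right)} = h + h q^{2}$ ($l{\left(q,h \right)} = q^{2} h + h = h q^{2} + h = h + h q^{2}$)
$\frac{l{\left(232,J{\left(-13,-11 \right)} \right)} - 218305}{b - 308029} = \frac{\left(6 - 11\right) \left(1 + 232^{2}\right) - 218305}{-856748 - 308029} = \frac{- 5 \left(1 + 53824\right) - 218305}{-1164777} = \left(\left(-5\right) 53825 - 218305\right) \left(- \frac{1}{1164777}\right) = \left(-269125 - 218305\right) \left(- \frac{1}{1164777}\right) = \left(-487430\right) \left(- \frac{1}{1164777}\right) = \frac{487430}{1164777}$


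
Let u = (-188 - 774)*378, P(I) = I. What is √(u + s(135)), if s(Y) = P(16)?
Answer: 2*I*√90905 ≈ 603.01*I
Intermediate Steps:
s(Y) = 16
u = -363636 (u = -962*378 = -363636)
√(u + s(135)) = √(-363636 + 16) = √(-363620) = 2*I*√90905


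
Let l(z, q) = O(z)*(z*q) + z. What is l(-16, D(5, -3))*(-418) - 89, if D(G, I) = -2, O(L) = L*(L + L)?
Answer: -6841913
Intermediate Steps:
O(L) = 2*L² (O(L) = L*(2*L) = 2*L²)
l(z, q) = z + 2*q*z³ (l(z, q) = (2*z²)*(z*q) + z = (2*z²)*(q*z) + z = 2*q*z³ + z = z + 2*q*z³)
l(-16, D(5, -3))*(-418) - 89 = (-16 + 2*(-2)*(-16)³)*(-418) - 89 = (-16 + 2*(-2)*(-4096))*(-418) - 89 = (-16 + 16384)*(-418) - 89 = 16368*(-418) - 89 = -6841824 - 89 = -6841913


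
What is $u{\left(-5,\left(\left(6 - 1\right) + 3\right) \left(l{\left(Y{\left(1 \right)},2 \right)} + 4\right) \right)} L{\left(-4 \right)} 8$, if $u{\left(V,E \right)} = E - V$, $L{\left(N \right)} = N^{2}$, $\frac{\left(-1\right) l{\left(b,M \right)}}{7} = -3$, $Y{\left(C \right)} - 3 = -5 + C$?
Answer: $26240$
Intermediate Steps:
$Y{\left(C \right)} = -2 + C$ ($Y{\left(C \right)} = 3 + \left(-5 + C\right) = -2 + C$)
$l{\left(b,M \right)} = 21$ ($l{\left(b,M \right)} = \left(-7\right) \left(-3\right) = 21$)
$u{\left(-5,\left(\left(6 - 1\right) + 3\right) \left(l{\left(Y{\left(1 \right)},2 \right)} + 4\right) \right)} L{\left(-4 \right)} 8 = \left(\left(\left(6 - 1\right) + 3\right) \left(21 + 4\right) - -5\right) \left(-4\right)^{2} \cdot 8 = \left(\left(\left(6 - 1\right) + 3\right) 25 + 5\right) 16 \cdot 8 = \left(\left(5 + 3\right) 25 + 5\right) 16 \cdot 8 = \left(8 \cdot 25 + 5\right) 16 \cdot 8 = \left(200 + 5\right) 16 \cdot 8 = 205 \cdot 16 \cdot 8 = 3280 \cdot 8 = 26240$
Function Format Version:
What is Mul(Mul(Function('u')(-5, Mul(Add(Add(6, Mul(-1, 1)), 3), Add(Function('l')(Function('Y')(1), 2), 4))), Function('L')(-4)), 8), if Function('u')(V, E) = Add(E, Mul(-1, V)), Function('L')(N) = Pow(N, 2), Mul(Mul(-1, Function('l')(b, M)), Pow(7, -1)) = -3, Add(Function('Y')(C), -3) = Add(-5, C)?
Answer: 26240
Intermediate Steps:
Function('Y')(C) = Add(-2, C) (Function('Y')(C) = Add(3, Add(-5, C)) = Add(-2, C))
Function('l')(b, M) = 21 (Function('l')(b, M) = Mul(-7, -3) = 21)
Mul(Mul(Function('u')(-5, Mul(Add(Add(6, Mul(-1, 1)), 3), Add(Function('l')(Function('Y')(1), 2), 4))), Function('L')(-4)), 8) = Mul(Mul(Add(Mul(Add(Add(6, Mul(-1, 1)), 3), Add(21, 4)), Mul(-1, -5)), Pow(-4, 2)), 8) = Mul(Mul(Add(Mul(Add(Add(6, -1), 3), 25), 5), 16), 8) = Mul(Mul(Add(Mul(Add(5, 3), 25), 5), 16), 8) = Mul(Mul(Add(Mul(8, 25), 5), 16), 8) = Mul(Mul(Add(200, 5), 16), 8) = Mul(Mul(205, 16), 8) = Mul(3280, 8) = 26240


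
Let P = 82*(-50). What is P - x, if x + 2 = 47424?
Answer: -51522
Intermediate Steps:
x = 47422 (x = -2 + 47424 = 47422)
P = -4100
P - x = -4100 - 1*47422 = -4100 - 47422 = -51522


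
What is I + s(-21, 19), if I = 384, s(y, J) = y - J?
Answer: 344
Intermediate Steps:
I + s(-21, 19) = 384 + (-21 - 1*19) = 384 + (-21 - 19) = 384 - 40 = 344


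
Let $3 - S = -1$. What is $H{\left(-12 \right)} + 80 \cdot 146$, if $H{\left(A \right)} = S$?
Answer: $11684$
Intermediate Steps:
$S = 4$ ($S = 3 - -1 = 3 + 1 = 4$)
$H{\left(A \right)} = 4$
$H{\left(-12 \right)} + 80 \cdot 146 = 4 + 80 \cdot 146 = 4 + 11680 = 11684$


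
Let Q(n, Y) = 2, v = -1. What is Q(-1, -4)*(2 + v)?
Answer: 2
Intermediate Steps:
Q(-1, -4)*(2 + v) = 2*(2 - 1) = 2*1 = 2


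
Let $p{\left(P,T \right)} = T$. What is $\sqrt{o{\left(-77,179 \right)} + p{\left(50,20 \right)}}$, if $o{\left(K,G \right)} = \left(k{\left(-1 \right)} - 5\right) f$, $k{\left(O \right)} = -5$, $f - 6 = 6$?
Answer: $10 i \approx 10.0 i$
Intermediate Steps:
$f = 12$ ($f = 6 + 6 = 12$)
$o{\left(K,G \right)} = -120$ ($o{\left(K,G \right)} = \left(-5 - 5\right) 12 = \left(-10\right) 12 = -120$)
$\sqrt{o{\left(-77,179 \right)} + p{\left(50,20 \right)}} = \sqrt{-120 + 20} = \sqrt{-100} = 10 i$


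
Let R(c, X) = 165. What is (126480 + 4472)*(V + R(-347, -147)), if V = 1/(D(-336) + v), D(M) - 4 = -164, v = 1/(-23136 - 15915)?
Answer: 134999400773328/6248161 ≈ 2.1606e+7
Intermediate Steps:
v = -1/39051 (v = 1/(-39051) = -1/39051 ≈ -2.5608e-5)
D(M) = -160 (D(M) = 4 - 164 = -160)
V = -39051/6248161 (V = 1/(-160 - 1/39051) = 1/(-6248161/39051) = -39051/6248161 ≈ -0.0062500)
(126480 + 4472)*(V + R(-347, -147)) = (126480 + 4472)*(-39051/6248161 + 165) = 130952*(1030907514/6248161) = 134999400773328/6248161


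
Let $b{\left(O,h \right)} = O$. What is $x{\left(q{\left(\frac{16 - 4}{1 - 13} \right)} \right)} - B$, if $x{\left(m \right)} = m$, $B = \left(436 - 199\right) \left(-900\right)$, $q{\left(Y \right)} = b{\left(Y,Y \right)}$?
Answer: $213299$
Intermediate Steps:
$q{\left(Y \right)} = Y$
$B = -213300$ ($B = 237 \left(-900\right) = -213300$)
$x{\left(q{\left(\frac{16 - 4}{1 - 13} \right)} \right)} - B = \frac{16 - 4}{1 - 13} - -213300 = \frac{12}{-12} + 213300 = 12 \left(- \frac{1}{12}\right) + 213300 = -1 + 213300 = 213299$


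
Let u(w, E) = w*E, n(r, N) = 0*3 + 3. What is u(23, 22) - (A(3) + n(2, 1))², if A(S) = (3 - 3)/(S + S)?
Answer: 497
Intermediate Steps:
n(r, N) = 3 (n(r, N) = 0 + 3 = 3)
A(S) = 0 (A(S) = 0/((2*S)) = 0*(1/(2*S)) = 0)
u(w, E) = E*w
u(23, 22) - (A(3) + n(2, 1))² = 22*23 - (0 + 3)² = 506 - 1*3² = 506 - 1*9 = 506 - 9 = 497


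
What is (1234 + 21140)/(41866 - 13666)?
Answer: 3729/4700 ≈ 0.79340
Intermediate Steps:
(1234 + 21140)/(41866 - 13666) = 22374/28200 = 22374*(1/28200) = 3729/4700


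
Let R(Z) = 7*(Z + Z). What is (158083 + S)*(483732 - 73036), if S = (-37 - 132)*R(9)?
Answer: 56178695144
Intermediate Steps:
R(Z) = 14*Z (R(Z) = 7*(2*Z) = 14*Z)
S = -21294 (S = (-37 - 132)*(14*9) = -169*126 = -21294)
(158083 + S)*(483732 - 73036) = (158083 - 21294)*(483732 - 73036) = 136789*410696 = 56178695144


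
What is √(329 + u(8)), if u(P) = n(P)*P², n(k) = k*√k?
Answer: √(329 + 1024*√2) ≈ 42.156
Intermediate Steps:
n(k) = k^(3/2)
u(P) = P^(7/2) (u(P) = P^(3/2)*P² = P^(7/2))
√(329 + u(8)) = √(329 + 8^(7/2)) = √(329 + 1024*√2)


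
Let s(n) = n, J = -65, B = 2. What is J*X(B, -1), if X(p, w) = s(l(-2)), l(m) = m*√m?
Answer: 130*I*√2 ≈ 183.85*I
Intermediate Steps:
l(m) = m^(3/2)
X(p, w) = -2*I*√2 (X(p, w) = (-2)^(3/2) = -2*I*√2)
J*X(B, -1) = -(-130)*I*√2 = 130*I*√2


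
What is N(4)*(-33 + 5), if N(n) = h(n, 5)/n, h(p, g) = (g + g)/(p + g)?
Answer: -70/9 ≈ -7.7778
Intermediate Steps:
h(p, g) = 2*g/(g + p) (h(p, g) = (2*g)/(g + p) = 2*g/(g + p))
N(n) = 10/(n*(5 + n)) (N(n) = (2*5/(5 + n))/n = (10/(5 + n))/n = 10/(n*(5 + n)))
N(4)*(-33 + 5) = (10/(4*(5 + 4)))*(-33 + 5) = (10*(¼)/9)*(-28) = (10*(¼)*(⅑))*(-28) = (5/18)*(-28) = -70/9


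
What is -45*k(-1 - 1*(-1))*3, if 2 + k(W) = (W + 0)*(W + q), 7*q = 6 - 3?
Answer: 270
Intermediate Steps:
q = 3/7 (q = (6 - 3)/7 = (⅐)*3 = 3/7 ≈ 0.42857)
k(W) = -2 + W*(3/7 + W) (k(W) = -2 + (W + 0)*(W + 3/7) = -2 + W*(3/7 + W))
-45*k(-1 - 1*(-1))*3 = -45*(-2 + (-1 - 1*(-1))² + 3*(-1 - 1*(-1))/7)*3 = -45*(-2 + (-1 + 1)² + 3*(-1 + 1)/7)*3 = -45*(-2 + 0² + (3/7)*0)*3 = -45*(-2 + 0 + 0)*3 = -45*(-2)*3 = 90*3 = 270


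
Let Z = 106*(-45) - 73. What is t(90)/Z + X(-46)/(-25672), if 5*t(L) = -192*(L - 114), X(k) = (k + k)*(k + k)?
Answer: -40406542/77705935 ≈ -0.51999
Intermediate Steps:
X(k) = 4*k² (X(k) = (2*k)*(2*k) = 4*k²)
t(L) = 21888/5 - 192*L/5 (t(L) = (-192*(L - 114))/5 = (-192*(-114 + L))/5 = (21888 - 192*L)/5 = 21888/5 - 192*L/5)
Z = -4843 (Z = -4770 - 73 = -4843)
t(90)/Z + X(-46)/(-25672) = (21888/5 - 192/5*90)/(-4843) + (4*(-46)²)/(-25672) = (21888/5 - 3456)*(-1/4843) + (4*2116)*(-1/25672) = (4608/5)*(-1/4843) + 8464*(-1/25672) = -4608/24215 - 1058/3209 = -40406542/77705935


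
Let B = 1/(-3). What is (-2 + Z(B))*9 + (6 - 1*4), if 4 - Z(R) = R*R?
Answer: 19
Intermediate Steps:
B = -⅓ ≈ -0.33333
Z(R) = 4 - R² (Z(R) = 4 - R*R = 4 - R²)
(-2 + Z(B))*9 + (6 - 1*4) = (-2 + (4 - (-⅓)²))*9 + (6 - 1*4) = (-2 + (4 - 1*⅑))*9 + (6 - 4) = (-2 + (4 - ⅑))*9 + 2 = (-2 + 35/9)*9 + 2 = (17/9)*9 + 2 = 17 + 2 = 19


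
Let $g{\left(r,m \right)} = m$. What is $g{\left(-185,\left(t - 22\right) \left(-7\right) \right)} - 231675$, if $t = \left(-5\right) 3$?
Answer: $-231416$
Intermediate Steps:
$t = -15$
$g{\left(-185,\left(t - 22\right) \left(-7\right) \right)} - 231675 = \left(-15 - 22\right) \left(-7\right) - 231675 = \left(-37\right) \left(-7\right) - 231675 = 259 - 231675 = -231416$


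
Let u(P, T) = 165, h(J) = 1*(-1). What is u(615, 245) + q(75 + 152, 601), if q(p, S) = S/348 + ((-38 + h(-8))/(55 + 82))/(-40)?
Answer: 79492163/476760 ≈ 166.73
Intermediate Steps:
h(J) = -1
q(p, S) = 39/5480 + S/348 (q(p, S) = S/348 + ((-38 - 1)/(55 + 82))/(-40) = S*(1/348) - 39/137*(-1/40) = S/348 - 39*1/137*(-1/40) = S/348 - 39/137*(-1/40) = S/348 + 39/5480 = 39/5480 + S/348)
u(615, 245) + q(75 + 152, 601) = 165 + (39/5480 + (1/348)*601) = 165 + (39/5480 + 601/348) = 165 + 826763/476760 = 79492163/476760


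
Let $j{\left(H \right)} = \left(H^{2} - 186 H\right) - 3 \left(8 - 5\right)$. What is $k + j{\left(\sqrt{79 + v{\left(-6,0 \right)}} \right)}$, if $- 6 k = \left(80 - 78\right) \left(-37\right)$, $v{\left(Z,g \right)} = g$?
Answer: $\frac{247}{3} - 186 \sqrt{79} \approx -1570.9$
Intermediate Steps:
$k = \frac{37}{3}$ ($k = - \frac{\left(80 - 78\right) \left(-37\right)}{6} = - \frac{2 \left(-37\right)}{6} = \left(- \frac{1}{6}\right) \left(-74\right) = \frac{37}{3} \approx 12.333$)
$j{\left(H \right)} = -9 + H^{2} - 186 H$ ($j{\left(H \right)} = \left(H^{2} - 186 H\right) - 9 = -9 + H^{2} - 186 H$)
$k + j{\left(\sqrt{79 + v{\left(-6,0 \right)}} \right)} = \frac{37}{3} - \left(9 - 79 + 186 \sqrt{79 + 0}\right) = \frac{37}{3} - \left(9 - 79 + 186 \sqrt{79}\right) = \frac{37}{3} - \left(-70 + 186 \sqrt{79}\right) = \frac{37}{3} + \left(70 - 186 \sqrt{79}\right) = \frac{247}{3} - 186 \sqrt{79}$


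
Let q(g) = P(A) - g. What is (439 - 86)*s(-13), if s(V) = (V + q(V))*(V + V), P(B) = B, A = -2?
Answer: 18356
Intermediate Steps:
q(g) = -2 - g
s(V) = -4*V (s(V) = (V + (-2 - V))*(V + V) = -4*V)
(439 - 86)*s(-13) = (439 - 86)*(-4*(-13)) = 353*52 = 18356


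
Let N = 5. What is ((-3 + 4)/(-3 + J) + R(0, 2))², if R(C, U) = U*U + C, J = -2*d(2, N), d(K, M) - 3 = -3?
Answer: 121/9 ≈ 13.444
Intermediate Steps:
d(K, M) = 0 (d(K, M) = 3 - 3 = 0)
J = 0 (J = -2*0 = 0)
R(C, U) = C + U² (R(C, U) = U² + C = C + U²)
((-3 + 4)/(-3 + J) + R(0, 2))² = ((-3 + 4)/(-3 + 0) + (0 + 2²))² = (1/(-3) + (0 + 4))² = (1*(-⅓) + 4)² = (-⅓ + 4)² = (11/3)² = 121/9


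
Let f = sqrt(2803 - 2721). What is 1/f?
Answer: sqrt(82)/82 ≈ 0.11043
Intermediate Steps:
f = sqrt(82) ≈ 9.0554
1/f = 1/(sqrt(82)) = sqrt(82)/82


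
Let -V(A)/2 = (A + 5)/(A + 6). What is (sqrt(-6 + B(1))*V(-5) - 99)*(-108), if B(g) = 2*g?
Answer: 10692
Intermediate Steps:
V(A) = -2*(5 + A)/(6 + A) (V(A) = -2*(A + 5)/(A + 6) = -2*(5 + A)/(6 + A))
(sqrt(-6 + B(1))*V(-5) - 99)*(-108) = (sqrt(-6 + 2*1)*(2*(-5 - 1*(-5))/(6 - 5)) - 99)*(-108) = (sqrt(-6 + 2)*(2*(-5 + 5)/1) - 99)*(-108) = (sqrt(-4)*(2*1*0) - 99)*(-108) = ((2*I)*0 - 99)*(-108) = (0 - 99)*(-108) = -99*(-108) = 10692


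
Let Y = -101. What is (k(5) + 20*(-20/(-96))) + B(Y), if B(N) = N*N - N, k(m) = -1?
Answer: 61831/6 ≈ 10305.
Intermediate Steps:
B(N) = N**2 - N
(k(5) + 20*(-20/(-96))) + B(Y) = (-1 + 20*(-20/(-96))) - 101*(-1 - 101) = (-1 + 20*(-20*(-1/96))) - 101*(-102) = (-1 + 20*(5/24)) + 10302 = (-1 + 25/6) + 10302 = 19/6 + 10302 = 61831/6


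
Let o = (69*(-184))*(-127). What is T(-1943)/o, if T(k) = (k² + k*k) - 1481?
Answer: 2516339/537464 ≈ 4.6819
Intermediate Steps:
T(k) = -1481 + 2*k² (T(k) = (k² + k²) - 1481 = 2*k² - 1481 = -1481 + 2*k²)
o = 1612392 (o = -12696*(-127) = 1612392)
T(-1943)/o = (-1481 + 2*(-1943)²)/1612392 = (-1481 + 2*3775249)*(1/1612392) = (-1481 + 7550498)*(1/1612392) = 7549017*(1/1612392) = 2516339/537464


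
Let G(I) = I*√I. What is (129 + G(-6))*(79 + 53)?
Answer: 17028 - 792*I*√6 ≈ 17028.0 - 1940.0*I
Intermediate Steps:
G(I) = I^(3/2)
(129 + G(-6))*(79 + 53) = (129 + (-6)^(3/2))*(79 + 53) = (129 - 6*I*√6)*132 = 17028 - 792*I*√6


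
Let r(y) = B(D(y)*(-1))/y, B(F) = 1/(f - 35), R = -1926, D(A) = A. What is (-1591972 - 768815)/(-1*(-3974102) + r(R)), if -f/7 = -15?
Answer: -318281303340/535788431639 ≈ -0.59404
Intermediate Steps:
f = 105 (f = -7*(-15) = 105)
B(F) = 1/70 (B(F) = 1/(105 - 35) = 1/70)
r(y) = 1/(70*y)
(-1591972 - 768815)/(-1*(-3974102) + r(R)) = (-1591972 - 768815)/(-1*(-3974102) + (1/70)/(-1926)) = -2360787/(3974102 + (1/70)*(-1/1926)) = -2360787/(3974102 - 1/134820) = -2360787/535788431639/134820 = -2360787*134820/535788431639 = -318281303340/535788431639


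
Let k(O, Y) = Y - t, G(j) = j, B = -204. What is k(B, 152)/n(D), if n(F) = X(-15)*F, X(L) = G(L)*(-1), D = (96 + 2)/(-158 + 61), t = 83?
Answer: -2231/490 ≈ -4.5531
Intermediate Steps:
D = -98/97 (D = 98/(-97) = 98*(-1/97) = -98/97 ≈ -1.0103)
k(O, Y) = -83 + Y (k(O, Y) = Y - 1*83 = Y - 83 = -83 + Y)
X(L) = -L (X(L) = L*(-1) = -L)
n(F) = 15*F (n(F) = (-1*(-15))*F = 15*F)
k(B, 152)/n(D) = (-83 + 152)/((15*(-98/97))) = 69/(-1470/97) = 69*(-97/1470) = -2231/490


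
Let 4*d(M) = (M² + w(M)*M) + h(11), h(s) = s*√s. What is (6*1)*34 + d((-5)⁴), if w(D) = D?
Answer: 391033/2 + 11*√11/4 ≈ 1.9553e+5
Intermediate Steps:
h(s) = s^(3/2)
d(M) = M²/2 + 11*√11/4 (d(M) = ((M² + M*M) + 11^(3/2))/4 = ((M² + M²) + 11*√11)/4 = (2*M² + 11*√11)/4 = M²/2 + 11*√11/4)
(6*1)*34 + d((-5)⁴) = (6*1)*34 + (((-5)⁴)²/2 + 11*√11/4) = 6*34 + ((½)*625² + 11*√11/4) = 204 + ((½)*390625 + 11*√11/4) = 204 + (390625/2 + 11*√11/4) = 391033/2 + 11*√11/4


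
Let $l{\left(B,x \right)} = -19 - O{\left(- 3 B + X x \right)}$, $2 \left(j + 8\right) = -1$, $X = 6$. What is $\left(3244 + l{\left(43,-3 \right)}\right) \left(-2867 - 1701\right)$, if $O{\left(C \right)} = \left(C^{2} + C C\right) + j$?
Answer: $182649196$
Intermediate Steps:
$j = - \frac{17}{2}$ ($j = -8 + \frac{1}{2} \left(-1\right) = -8 - \frac{1}{2} = - \frac{17}{2} \approx -8.5$)
$O{\left(C \right)} = - \frac{17}{2} + 2 C^{2}$ ($O{\left(C \right)} = \left(C^{2} + C C\right) - \frac{17}{2} = \left(C^{2} + C^{2}\right) - \frac{17}{2} = 2 C^{2} - \frac{17}{2} = - \frac{17}{2} + 2 C^{2}$)
$l{\left(B,x \right)} = - \frac{21}{2} - 2 \left(- 3 B + 6 x\right)^{2}$ ($l{\left(B,x \right)} = -19 - \left(- \frac{17}{2} + 2 \left(- 3 B + 6 x\right)^{2}\right) = - \frac{21}{2} - 2 \left(- 3 B + 6 x\right)^{2}$)
$\left(3244 + l{\left(43,-3 \right)}\right) \left(-2867 - 1701\right) = \left(3244 - \left(\frac{21}{2} + 18 \left(43 - -6\right)^{2}\right)\right) \left(-2867 - 1701\right) = \left(3244 - \left(\frac{21}{2} + 18 \left(43 + 6\right)^{2}\right)\right) \left(-4568\right) = \left(3244 - \left(\frac{21}{2} + 18 \cdot 49^{2}\right)\right) \left(-4568\right) = \left(3244 - \frac{86457}{2}\right) \left(-4568\right) = \left(- \frac{79969}{2}\right) \left(-4568\right) = 182649196$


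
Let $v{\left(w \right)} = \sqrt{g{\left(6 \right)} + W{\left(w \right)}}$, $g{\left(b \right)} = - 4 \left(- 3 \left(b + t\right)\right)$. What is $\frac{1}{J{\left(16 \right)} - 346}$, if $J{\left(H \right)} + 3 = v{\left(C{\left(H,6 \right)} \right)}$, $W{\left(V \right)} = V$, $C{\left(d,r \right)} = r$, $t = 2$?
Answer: $- \frac{349}{121699} - \frac{\sqrt{102}}{121699} \approx -0.0029507$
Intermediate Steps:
$g{\left(b \right)} = 24 + 12 b$ ($g{\left(b \right)} = - 4 \left(- 3 \left(b + 2\right)\right) = - 4 \left(- 3 \left(2 + b\right)\right) = - 4 \left(-6 - 3 b\right) = 24 + 12 b$)
$v{\left(w \right)} = \sqrt{96 + w}$ ($v{\left(w \right)} = \sqrt{\left(24 + 12 \cdot 6\right) + w} = \sqrt{\left(24 + 72\right) + w} = \sqrt{96 + w}$)
$J{\left(H \right)} = -3 + \sqrt{102}$ ($J{\left(H \right)} = -3 + \sqrt{96 + 6} = -3 + \sqrt{102}$)
$\frac{1}{J{\left(16 \right)} - 346} = \frac{1}{\left(-3 + \sqrt{102}\right) - 346} = \frac{1}{-349 + \sqrt{102}}$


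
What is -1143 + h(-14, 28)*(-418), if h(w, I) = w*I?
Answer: 162713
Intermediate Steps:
h(w, I) = I*w
-1143 + h(-14, 28)*(-418) = -1143 + (28*(-14))*(-418) = -1143 - 392*(-418) = -1143 + 163856 = 162713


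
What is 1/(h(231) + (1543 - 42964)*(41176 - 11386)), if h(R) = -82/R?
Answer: -231/285038197372 ≈ -8.1042e-10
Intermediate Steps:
1/(h(231) + (1543 - 42964)*(41176 - 11386)) = 1/(-82/231 + (1543 - 42964)*(41176 - 11386)) = 1/(-82*1/231 - 41421*29790) = 1/(-82/231 - 1233931590) = 1/(-285038197372/231) = -231/285038197372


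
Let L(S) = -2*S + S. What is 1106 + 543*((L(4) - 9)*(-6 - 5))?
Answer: 78755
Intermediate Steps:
L(S) = -S
1106 + 543*((L(4) - 9)*(-6 - 5)) = 1106 + 543*((-1*4 - 9)*(-6 - 5)) = 1106 + 543*((-4 - 9)*(-11)) = 1106 + 543*(-13*(-11)) = 1106 + 543*143 = 1106 + 77649 = 78755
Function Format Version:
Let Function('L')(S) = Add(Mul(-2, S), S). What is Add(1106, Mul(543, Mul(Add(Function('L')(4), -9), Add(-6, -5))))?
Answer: 78755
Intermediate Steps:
Function('L')(S) = Mul(-1, S)
Add(1106, Mul(543, Mul(Add(Function('L')(4), -9), Add(-6, -5)))) = Add(1106, Mul(543, Mul(Add(Mul(-1, 4), -9), Add(-6, -5)))) = Add(1106, Mul(543, Mul(Add(-4, -9), -11))) = Add(1106, Mul(543, Mul(-13, -11))) = Add(1106, Mul(543, 143)) = Add(1106, 77649) = 78755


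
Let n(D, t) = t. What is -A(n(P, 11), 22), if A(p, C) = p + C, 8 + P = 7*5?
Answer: -33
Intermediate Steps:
P = 27 (P = -8 + 7*5 = -8 + 35 = 27)
A(p, C) = C + p
-A(n(P, 11), 22) = -(22 + 11) = -1*33 = -33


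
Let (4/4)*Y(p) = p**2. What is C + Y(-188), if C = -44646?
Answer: -9302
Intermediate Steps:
Y(p) = p**2
C + Y(-188) = -44646 + (-188)**2 = -44646 + 35344 = -9302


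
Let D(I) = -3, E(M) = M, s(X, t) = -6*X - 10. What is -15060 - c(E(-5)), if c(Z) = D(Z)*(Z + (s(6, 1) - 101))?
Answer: -15516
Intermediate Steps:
s(X, t) = -10 - 6*X
c(Z) = 441 - 3*Z (c(Z) = -3*(Z + ((-10 - 6*6) - 101)) = -3*(Z + ((-10 - 36) - 101)) = -3*(Z + (-46 - 101)) = -3*(Z - 147) = -3*(-147 + Z) = 441 - 3*Z)
-15060 - c(E(-5)) = -15060 - (441 - 3*(-5)) = -15060 - (441 + 15) = -15060 - 1*456 = -15060 - 456 = -15516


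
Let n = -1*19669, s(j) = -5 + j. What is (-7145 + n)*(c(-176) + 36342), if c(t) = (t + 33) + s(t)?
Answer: -965786652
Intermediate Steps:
c(t) = 28 + 2*t (c(t) = (t + 33) + (-5 + t) = (33 + t) + (-5 + t) = 28 + 2*t)
n = -19669
(-7145 + n)*(c(-176) + 36342) = (-7145 - 19669)*((28 + 2*(-176)) + 36342) = -26814*((28 - 352) + 36342) = -26814*(-324 + 36342) = -26814*36018 = -965786652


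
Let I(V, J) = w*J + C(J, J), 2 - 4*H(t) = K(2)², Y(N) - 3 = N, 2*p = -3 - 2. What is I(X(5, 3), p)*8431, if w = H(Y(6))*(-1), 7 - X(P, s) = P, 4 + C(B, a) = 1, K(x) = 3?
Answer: -497429/8 ≈ -62179.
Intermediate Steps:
p = -5/2 (p = (-3 - 2)/2 = (½)*(-5) = -5/2 ≈ -2.5000)
Y(N) = 3 + N
C(B, a) = -3 (C(B, a) = -4 + 1 = -3)
H(t) = -7/4 (H(t) = ½ - ¼*3² = ½ - ¼*9 = ½ - 9/4 = -7/4)
X(P, s) = 7 - P
w = 7/4 (w = -7/4*(-1) = 7/4 ≈ 1.7500)
I(V, J) = -3 + 7*J/4 (I(V, J) = 7*J/4 - 3 = -3 + 7*J/4)
I(X(5, 3), p)*8431 = (-3 + (7/4)*(-5/2))*8431 = (-3 - 35/8)*8431 = -59/8*8431 = -497429/8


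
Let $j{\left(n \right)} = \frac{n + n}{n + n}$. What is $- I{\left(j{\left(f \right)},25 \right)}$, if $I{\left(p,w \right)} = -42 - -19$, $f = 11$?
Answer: $23$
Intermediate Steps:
$j{\left(n \right)} = 1$ ($j{\left(n \right)} = \frac{2 n}{2 n} = 2 n \frac{1}{2 n} = 1$)
$I{\left(p,w \right)} = -23$ ($I{\left(p,w \right)} = -42 + 19 = -23$)
$- I{\left(j{\left(f \right)},25 \right)} = \left(-1\right) \left(-23\right) = 23$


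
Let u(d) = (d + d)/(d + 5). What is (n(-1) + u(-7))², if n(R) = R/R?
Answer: 64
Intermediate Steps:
n(R) = 1
u(d) = 2*d/(5 + d) (u(d) = (2*d)/(5 + d) = 2*d/(5 + d))
(n(-1) + u(-7))² = (1 + 2*(-7)/(5 - 7))² = (1 + 2*(-7)/(-2))² = (1 + 2*(-7)*(-½))² = (1 + 7)² = 8² = 64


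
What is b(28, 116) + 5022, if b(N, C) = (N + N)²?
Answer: 8158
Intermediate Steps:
b(N, C) = 4*N² (b(N, C) = (2*N)² = 4*N²)
b(28, 116) + 5022 = 4*28² + 5022 = 4*784 + 5022 = 3136 + 5022 = 8158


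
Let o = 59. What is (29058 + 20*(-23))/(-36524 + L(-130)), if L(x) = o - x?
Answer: -28598/36335 ≈ -0.78706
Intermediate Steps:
L(x) = 59 - x
(29058 + 20*(-23))/(-36524 + L(-130)) = (29058 + 20*(-23))/(-36524 + (59 - 1*(-130))) = (29058 - 460)/(-36524 + (59 + 130)) = 28598/(-36524 + 189) = 28598/(-36335) = 28598*(-1/36335) = -28598/36335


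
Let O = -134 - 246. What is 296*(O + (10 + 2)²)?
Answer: -69856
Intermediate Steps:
O = -380
296*(O + (10 + 2)²) = 296*(-380 + (10 + 2)²) = 296*(-380 + 12²) = 296*(-380 + 144) = 296*(-236) = -69856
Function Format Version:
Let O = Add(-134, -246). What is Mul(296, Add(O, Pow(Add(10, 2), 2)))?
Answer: -69856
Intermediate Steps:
O = -380
Mul(296, Add(O, Pow(Add(10, 2), 2))) = Mul(296, Add(-380, Pow(Add(10, 2), 2))) = Mul(296, Add(-380, Pow(12, 2))) = Mul(296, Add(-380, 144)) = Mul(296, -236) = -69856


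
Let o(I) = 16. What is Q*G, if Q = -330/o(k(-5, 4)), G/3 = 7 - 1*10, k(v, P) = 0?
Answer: 1485/8 ≈ 185.63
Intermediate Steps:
G = -9 (G = 3*(7 - 1*10) = 3*(7 - 10) = 3*(-3) = -9)
Q = -165/8 (Q = -330/16 = -330*1/16 = -165/8 ≈ -20.625)
Q*G = -165/8*(-9) = 1485/8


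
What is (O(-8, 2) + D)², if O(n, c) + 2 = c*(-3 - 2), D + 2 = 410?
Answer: 156816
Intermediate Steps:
D = 408 (D = -2 + 410 = 408)
O(n, c) = -2 - 5*c (O(n, c) = -2 + c*(-3 - 2) = -2 + c*(-5) = -2 - 5*c)
(O(-8, 2) + D)² = ((-2 - 5*2) + 408)² = ((-2 - 10) + 408)² = (-12 + 408)² = 396² = 156816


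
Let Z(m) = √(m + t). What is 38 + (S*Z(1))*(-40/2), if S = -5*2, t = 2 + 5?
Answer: 38 + 400*√2 ≈ 603.69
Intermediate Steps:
t = 7
S = -10
Z(m) = √(7 + m) (Z(m) = √(m + 7) = √(7 + m))
38 + (S*Z(1))*(-40/2) = 38 + (-10*√(7 + 1))*(-40/2) = 38 + (-20*√2)*(-40*½) = 38 - 20*√2*(-20) = 38 + 400*√2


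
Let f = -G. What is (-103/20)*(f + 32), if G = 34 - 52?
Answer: -515/2 ≈ -257.50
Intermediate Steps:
G = -18
f = 18 (f = -1*(-18) = 18)
(-103/20)*(f + 32) = (-103/20)*(18 + 32) = -103*1/20*50 = -103/20*50 = -515/2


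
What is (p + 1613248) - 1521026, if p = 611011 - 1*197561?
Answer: 505672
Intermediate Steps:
p = 413450 (p = 611011 - 197561 = 413450)
(p + 1613248) - 1521026 = (413450 + 1613248) - 1521026 = 2026698 - 1521026 = 505672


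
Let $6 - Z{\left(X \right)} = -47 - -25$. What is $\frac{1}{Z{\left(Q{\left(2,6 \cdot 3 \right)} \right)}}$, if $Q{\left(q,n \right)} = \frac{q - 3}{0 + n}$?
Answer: $\frac{1}{28} \approx 0.035714$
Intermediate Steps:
$Q{\left(q,n \right)} = \frac{-3 + q}{n}$
$Z{\left(X \right)} = 28$ ($Z{\left(X \right)} = 6 - \left(-47 - -25\right) = 6 - \left(-47 + 25\right) = 6 - -22 = 6 + 22 = 28$)
$\frac{1}{Z{\left(Q{\left(2,6 \cdot 3 \right)} \right)}} = \frac{1}{28}$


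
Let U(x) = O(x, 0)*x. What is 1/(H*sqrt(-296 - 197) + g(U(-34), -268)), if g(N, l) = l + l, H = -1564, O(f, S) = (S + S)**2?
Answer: I/(4*(-134*I + 391*sqrt(493))) ≈ -4.4437e-7 + 2.879e-5*I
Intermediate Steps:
O(f, S) = 4*S**2 (O(f, S) = (2*S)**2 = 4*S**2)
U(x) = 0 (U(x) = (4*0**2)*x = (4*0)*x = 0*x = 0)
g(N, l) = 2*l
1/(H*sqrt(-296 - 197) + g(U(-34), -268)) = 1/(-1564*sqrt(-296 - 197) + 2*(-268)) = 1/(-1564*I*sqrt(493) - 536) = 1/(-536 - 1564*I*sqrt(493))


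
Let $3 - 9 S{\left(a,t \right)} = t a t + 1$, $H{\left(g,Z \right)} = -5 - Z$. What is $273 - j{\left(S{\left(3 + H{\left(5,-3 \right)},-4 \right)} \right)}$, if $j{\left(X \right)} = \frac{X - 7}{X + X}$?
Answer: $\frac{1081}{4} \approx 270.25$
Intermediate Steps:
$S{\left(a,t \right)} = \frac{2}{9} - \frac{a t^{2}}{9}$ ($S{\left(a,t \right)} = \frac{1}{3} - \frac{t a t + 1}{9} = \frac{1}{3} - \frac{a t t + 1}{9} = \frac{1}{3} - \frac{a t^{2} + 1}{9} = \frac{1}{3} - \frac{1 + a t^{2}}{9} = \frac{1}{3} - \left(\frac{1}{9} + \frac{a t^{2}}{9}\right) = \frac{2}{9} - \frac{a t^{2}}{9}$)
$j{\left(X \right)} = \frac{-7 + X}{2 X}$
$273 - j{\left(S{\left(3 + H{\left(5,-3 \right)},-4 \right)} \right)} = 273 - \frac{-7 + \left(\frac{2}{9} - \frac{\left(3 - 2\right) \left(-4\right)^{2}}{9}\right)}{2 \left(\frac{2}{9} - \frac{\left(3 - 2\right) \left(-4\right)^{2}}{9}\right)} = 273 - \frac{-7 + \left(\frac{2}{9} - \frac{1}{9} \left(3 + \left(-5 + 3\right)\right) 16\right)}{2 \left(\frac{2}{9} - \frac{1}{9} \left(3 + \left(-5 + 3\right)\right) 16\right)} = 273 - \frac{-7 + \left(\frac{2}{9} - \frac{1}{9} \left(3 - 2\right) 16\right)}{2 \left(\frac{2}{9} - \frac{1}{9} \left(3 - 2\right) 16\right)} = 273 - \frac{-7 + \left(\frac{2}{9} - \frac{1}{9} \cdot 16\right)}{2 \left(\frac{2}{9} - \frac{1}{9} \cdot 16\right)} = 273 - \frac{-7 + \left(\frac{2}{9} - \frac{16}{9}\right)}{2 \left(\frac{2}{9} - \frac{16}{9}\right)} = 273 - \frac{-7 - \frac{14}{9}}{2 \left(- \frac{14}{9}\right)} = 273 - \frac{1}{2} \left(- \frac{9}{14}\right) \left(- \frac{77}{9}\right) = 273 - \frac{11}{4} = \frac{1081}{4}$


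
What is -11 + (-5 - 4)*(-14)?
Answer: 115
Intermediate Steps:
-11 + (-5 - 4)*(-14) = -11 - 9*(-14) = -11 + 126 = 115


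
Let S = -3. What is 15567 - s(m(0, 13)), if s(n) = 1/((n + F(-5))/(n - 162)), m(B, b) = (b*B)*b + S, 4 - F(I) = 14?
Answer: 202206/13 ≈ 15554.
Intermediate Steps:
F(I) = -10 (F(I) = 4 - 1*14 = 4 - 14 = -10)
m(B, b) = -3 + B*b**2 (m(B, b) = (b*B)*b - 3 = (B*b)*b - 3 = B*b**2 - 3 = -3 + B*b**2)
s(n) = (-162 + n)/(-10 + n) (s(n) = 1/((n - 10)/(n - 162)) = 1/((-10 + n)/(-162 + n)) = (-162 + n)/(-10 + n))
15567 - s(m(0, 13)) = 15567 - (-162 + (-3 + 0*13**2))/(-10 + (-3 + 0*13**2)) = 15567 - (-162 + (-3 + 0*169))/(-10 + (-3 + 0*169)) = 15567 - (-162 + (-3 + 0))/(-10 + (-3 + 0)) = 15567 - (-162 - 3)/(-10 - 3) = 15567 - (-165)/(-13) = 15567 - (-1)*(-165)/13 = 15567 - 1*165/13 = 15567 - 165/13 = 202206/13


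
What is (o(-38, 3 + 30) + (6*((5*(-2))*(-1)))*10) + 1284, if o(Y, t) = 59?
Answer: 1943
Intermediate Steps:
(o(-38, 3 + 30) + (6*((5*(-2))*(-1)))*10) + 1284 = (59 + (6*((5*(-2))*(-1)))*10) + 1284 = (59 + (6*(-10*(-1)))*10) + 1284 = (59 + (6*10)*10) + 1284 = (59 + 60*10) + 1284 = (59 + 600) + 1284 = 659 + 1284 = 1943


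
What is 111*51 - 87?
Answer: 5574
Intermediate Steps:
111*51 - 87 = 5661 - 87 = 5574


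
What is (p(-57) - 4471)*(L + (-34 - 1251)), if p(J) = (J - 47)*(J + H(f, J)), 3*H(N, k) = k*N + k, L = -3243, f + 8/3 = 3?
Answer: -55581200/3 ≈ -1.8527e+7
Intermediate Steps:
f = ⅓ (f = -8/3 + 3 = ⅓ ≈ 0.33333)
H(N, k) = k/3 + N*k/3 (H(N, k) = (k*N + k)/3 = (N*k + k)/3 = (k + N*k)/3 = k/3 + N*k/3)
p(J) = 13*J*(-47 + J)/9 (p(J) = (J - 47)*(J + J*(1 + ⅓)/3) = (-47 + J)*(J + (⅓)*J*(4/3)) = (-47 + J)*(J + 4*J/9) = (-47 + J)*(13*J/9) = 13*J*(-47 + J)/9)
(p(-57) - 4471)*(L + (-34 - 1251)) = ((13/9)*(-57)*(-47 - 57) - 4471)*(-3243 + (-34 - 1251)) = ((13/9)*(-57)*(-104) - 4471)*(-3243 - 1285) = (25688/3 - 4471)*(-4528) = (12275/3)*(-4528) = -55581200/3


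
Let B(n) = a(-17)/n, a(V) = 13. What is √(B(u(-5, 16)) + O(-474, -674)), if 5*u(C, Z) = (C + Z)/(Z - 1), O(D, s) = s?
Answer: I*√70829/11 ≈ 24.194*I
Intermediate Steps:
u(C, Z) = (C + Z)/(5*(-1 + Z)) (u(C, Z) = ((C + Z)/(Z - 1))/5 = ((C + Z)/(-1 + Z))/5 = (C + Z)/(5*(-1 + Z)))
B(n) = 13/n
√(B(u(-5, 16)) + O(-474, -674)) = √(13/(((-5 + 16)/(5*(-1 + 16)))) - 674) = √(13/(((⅕)*11/15)) - 674) = √(13/(((⅕)*(1/15)*11)) - 674) = √(13/(11/75) - 674) = √(13*(75/11) - 674) = √(975/11 - 674) = √(-6439/11) = I*√70829/11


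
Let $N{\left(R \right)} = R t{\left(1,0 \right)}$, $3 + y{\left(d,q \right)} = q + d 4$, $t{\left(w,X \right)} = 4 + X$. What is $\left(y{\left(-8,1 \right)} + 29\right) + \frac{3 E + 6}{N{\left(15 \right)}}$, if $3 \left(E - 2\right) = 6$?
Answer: $- \frac{47}{10} \approx -4.7$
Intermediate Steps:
$E = 4$ ($E = 2 + \frac{1}{3} \cdot 6 = 2 + 2 = 4$)
$y{\left(d,q \right)} = -3 + q + 4 d$ ($y{\left(d,q \right)} = -3 + \left(q + d 4\right) = -3 + \left(q + 4 d\right) = -3 + q + 4 d$)
$N{\left(R \right)} = 4 R$ ($N{\left(R \right)} = R \left(4 + 0\right) = R 4 = 4 R$)
$\left(y{\left(-8,1 \right)} + 29\right) + \frac{3 E + 6}{N{\left(15 \right)}} = \left(\left(-3 + 1 + 4 \left(-8\right)\right) + 29\right) + \frac{3 \cdot 4 + 6}{4 \cdot 15} = \left(\left(-3 + 1 - 32\right) + 29\right) + \frac{12 + 6}{60} = \left(-34 + 29\right) + 18 \cdot \frac{1}{60} = -5 + \frac{3}{10} = - \frac{47}{10}$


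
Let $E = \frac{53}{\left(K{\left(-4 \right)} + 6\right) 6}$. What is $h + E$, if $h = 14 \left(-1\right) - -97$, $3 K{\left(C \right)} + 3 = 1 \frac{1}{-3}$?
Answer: $\frac{7463}{88} \approx 84.807$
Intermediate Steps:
$K{\left(C \right)} = - \frac{10}{9}$ ($K{\left(C \right)} = -1 + \frac{1 \frac{1}{-3}}{3} = -1 + \frac{1 \left(- \frac{1}{3}\right)}{3} = -1 + \frac{1}{3} \left(- \frac{1}{3}\right) = -1 - \frac{1}{9} = - \frac{10}{9}$)
$h = 83$ ($h = -14 + 97 = 83$)
$E = \frac{159}{88}$ ($E = \frac{53}{\left(- \frac{10}{9} + 6\right) 6} = \frac{53}{\frac{44}{9} \cdot 6} = \frac{53}{\frac{88}{3}} = 53 \cdot \frac{3}{88} = \frac{159}{88} \approx 1.8068$)
$h + E = 83 + \frac{159}{88} = \frac{7463}{88}$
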